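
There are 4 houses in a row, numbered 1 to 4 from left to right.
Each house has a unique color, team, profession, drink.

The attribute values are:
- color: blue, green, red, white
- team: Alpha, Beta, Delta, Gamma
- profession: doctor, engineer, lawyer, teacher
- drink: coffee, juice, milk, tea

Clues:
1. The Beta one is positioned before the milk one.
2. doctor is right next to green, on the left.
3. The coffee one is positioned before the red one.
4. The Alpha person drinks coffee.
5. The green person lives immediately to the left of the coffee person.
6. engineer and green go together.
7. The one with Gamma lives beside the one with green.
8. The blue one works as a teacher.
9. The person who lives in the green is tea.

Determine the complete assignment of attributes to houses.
Solution:

House | Color | Team | Profession | Drink
-----------------------------------------
  1   | white | Gamma | doctor | juice
  2   | green | Beta | engineer | tea
  3   | blue | Alpha | teacher | coffee
  4   | red | Delta | lawyer | milk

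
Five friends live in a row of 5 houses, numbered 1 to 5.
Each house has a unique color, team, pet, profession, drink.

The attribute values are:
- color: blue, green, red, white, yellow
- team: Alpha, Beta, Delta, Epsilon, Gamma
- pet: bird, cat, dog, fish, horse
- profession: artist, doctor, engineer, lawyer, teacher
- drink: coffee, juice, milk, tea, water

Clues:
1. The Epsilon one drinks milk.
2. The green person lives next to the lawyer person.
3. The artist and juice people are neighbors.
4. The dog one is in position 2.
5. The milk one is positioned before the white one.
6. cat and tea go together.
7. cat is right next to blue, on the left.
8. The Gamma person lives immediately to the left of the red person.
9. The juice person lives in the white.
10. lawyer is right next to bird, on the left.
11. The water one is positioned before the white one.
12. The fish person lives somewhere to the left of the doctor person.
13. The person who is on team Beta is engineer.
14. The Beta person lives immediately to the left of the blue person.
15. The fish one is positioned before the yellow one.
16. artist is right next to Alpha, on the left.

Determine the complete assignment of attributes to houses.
Solution:

House | Color | Team | Pet | Profession | Drink
-----------------------------------------------
  1   | green | Beta | cat | engineer | tea
  2   | blue | Gamma | dog | lawyer | water
  3   | red | Epsilon | bird | artist | milk
  4   | white | Alpha | fish | teacher | juice
  5   | yellow | Delta | horse | doctor | coffee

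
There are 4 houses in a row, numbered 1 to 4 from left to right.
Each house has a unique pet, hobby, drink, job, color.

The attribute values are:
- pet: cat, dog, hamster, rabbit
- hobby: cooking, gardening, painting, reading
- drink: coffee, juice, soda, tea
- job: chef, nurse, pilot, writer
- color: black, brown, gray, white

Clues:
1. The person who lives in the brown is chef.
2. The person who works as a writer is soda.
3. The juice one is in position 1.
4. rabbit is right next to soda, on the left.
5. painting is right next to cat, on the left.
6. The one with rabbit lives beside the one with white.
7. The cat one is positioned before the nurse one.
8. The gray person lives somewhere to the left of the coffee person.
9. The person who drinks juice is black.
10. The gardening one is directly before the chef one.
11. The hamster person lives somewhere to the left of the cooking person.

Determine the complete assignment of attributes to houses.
Solution:

House | Pet | Hobby | Drink | Job | Color
-----------------------------------------
  1   | rabbit | painting | juice | pilot | black
  2   | cat | reading | soda | writer | white
  3   | hamster | gardening | tea | nurse | gray
  4   | dog | cooking | coffee | chef | brown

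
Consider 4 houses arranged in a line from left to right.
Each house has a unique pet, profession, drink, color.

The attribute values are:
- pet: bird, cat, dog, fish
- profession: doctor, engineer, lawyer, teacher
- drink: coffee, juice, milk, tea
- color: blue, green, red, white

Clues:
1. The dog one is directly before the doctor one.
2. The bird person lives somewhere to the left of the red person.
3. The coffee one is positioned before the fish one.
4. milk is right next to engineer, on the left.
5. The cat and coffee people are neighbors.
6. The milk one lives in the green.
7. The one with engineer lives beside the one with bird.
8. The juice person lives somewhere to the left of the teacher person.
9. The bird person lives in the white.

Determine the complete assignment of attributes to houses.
Solution:

House | Pet | Profession | Drink | Color
----------------------------------------
  1   | cat | lawyer | milk | green
  2   | dog | engineer | coffee | blue
  3   | bird | doctor | juice | white
  4   | fish | teacher | tea | red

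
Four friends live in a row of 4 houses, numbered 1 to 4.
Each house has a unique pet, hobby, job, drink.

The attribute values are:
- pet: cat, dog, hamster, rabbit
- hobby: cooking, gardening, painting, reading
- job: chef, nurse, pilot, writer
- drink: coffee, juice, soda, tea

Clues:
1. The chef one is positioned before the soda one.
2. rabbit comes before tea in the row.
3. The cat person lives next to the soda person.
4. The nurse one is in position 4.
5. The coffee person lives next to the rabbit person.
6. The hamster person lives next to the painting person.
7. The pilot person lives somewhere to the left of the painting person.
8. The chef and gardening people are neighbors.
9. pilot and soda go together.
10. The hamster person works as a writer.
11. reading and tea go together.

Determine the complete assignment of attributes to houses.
Solution:

House | Pet | Hobby | Job | Drink
---------------------------------
  1   | cat | cooking | chef | coffee
  2   | rabbit | gardening | pilot | soda
  3   | hamster | reading | writer | tea
  4   | dog | painting | nurse | juice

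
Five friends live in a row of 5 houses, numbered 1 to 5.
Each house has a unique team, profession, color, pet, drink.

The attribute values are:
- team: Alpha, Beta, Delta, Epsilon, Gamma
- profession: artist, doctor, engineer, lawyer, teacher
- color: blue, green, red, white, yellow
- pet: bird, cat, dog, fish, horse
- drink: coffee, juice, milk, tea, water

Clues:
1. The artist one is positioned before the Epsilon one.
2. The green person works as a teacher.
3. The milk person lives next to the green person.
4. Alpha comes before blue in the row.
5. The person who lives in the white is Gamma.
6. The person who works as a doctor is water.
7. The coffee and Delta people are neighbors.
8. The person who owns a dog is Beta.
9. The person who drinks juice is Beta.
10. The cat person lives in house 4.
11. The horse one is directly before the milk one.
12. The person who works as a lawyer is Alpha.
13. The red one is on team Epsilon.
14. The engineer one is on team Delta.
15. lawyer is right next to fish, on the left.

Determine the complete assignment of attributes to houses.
Solution:

House | Team | Profession | Color | Pet | Drink
-----------------------------------------------
  1   | Alpha | lawyer | yellow | horse | coffee
  2   | Delta | engineer | blue | fish | milk
  3   | Beta | teacher | green | dog | juice
  4   | Gamma | artist | white | cat | tea
  5   | Epsilon | doctor | red | bird | water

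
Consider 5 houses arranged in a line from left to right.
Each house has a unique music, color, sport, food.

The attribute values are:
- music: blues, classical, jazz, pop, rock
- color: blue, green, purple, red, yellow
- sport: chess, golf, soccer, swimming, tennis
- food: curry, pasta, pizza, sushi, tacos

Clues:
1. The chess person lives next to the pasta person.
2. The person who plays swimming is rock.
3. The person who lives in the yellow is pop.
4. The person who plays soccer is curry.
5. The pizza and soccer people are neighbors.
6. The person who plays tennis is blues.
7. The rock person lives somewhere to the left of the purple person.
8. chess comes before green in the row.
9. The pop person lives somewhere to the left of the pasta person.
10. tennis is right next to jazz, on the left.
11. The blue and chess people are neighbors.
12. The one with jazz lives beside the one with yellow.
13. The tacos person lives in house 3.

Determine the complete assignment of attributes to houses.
Solution:

House | Music | Color | Sport | Food
------------------------------------
  1   | blues | red | tennis | pizza
  2   | jazz | blue | soccer | curry
  3   | pop | yellow | chess | tacos
  4   | rock | green | swimming | pasta
  5   | classical | purple | golf | sushi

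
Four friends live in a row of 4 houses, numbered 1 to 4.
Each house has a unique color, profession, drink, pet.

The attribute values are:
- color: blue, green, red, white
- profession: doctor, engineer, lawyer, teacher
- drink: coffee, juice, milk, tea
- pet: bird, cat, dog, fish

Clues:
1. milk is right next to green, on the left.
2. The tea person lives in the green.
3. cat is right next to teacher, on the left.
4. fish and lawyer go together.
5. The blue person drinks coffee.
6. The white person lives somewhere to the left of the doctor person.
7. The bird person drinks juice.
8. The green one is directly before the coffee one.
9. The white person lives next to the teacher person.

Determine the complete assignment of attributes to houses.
Solution:

House | Color | Profession | Drink | Pet
----------------------------------------
  1   | white | engineer | milk | cat
  2   | green | teacher | tea | dog
  3   | blue | lawyer | coffee | fish
  4   | red | doctor | juice | bird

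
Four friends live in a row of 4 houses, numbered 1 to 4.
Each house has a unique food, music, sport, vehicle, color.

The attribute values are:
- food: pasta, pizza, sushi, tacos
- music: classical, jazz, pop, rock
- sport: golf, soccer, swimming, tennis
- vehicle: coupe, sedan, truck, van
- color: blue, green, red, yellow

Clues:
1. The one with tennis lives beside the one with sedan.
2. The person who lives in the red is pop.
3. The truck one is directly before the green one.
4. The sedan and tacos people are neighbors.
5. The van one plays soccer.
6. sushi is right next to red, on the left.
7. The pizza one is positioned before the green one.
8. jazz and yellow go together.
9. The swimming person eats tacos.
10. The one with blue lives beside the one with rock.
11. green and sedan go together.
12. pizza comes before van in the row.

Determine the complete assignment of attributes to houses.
Solution:

House | Food | Music | Sport | Vehicle | Color
----------------------------------------------
  1   | pizza | classical | tennis | truck | blue
  2   | sushi | rock | golf | sedan | green
  3   | tacos | pop | swimming | coupe | red
  4   | pasta | jazz | soccer | van | yellow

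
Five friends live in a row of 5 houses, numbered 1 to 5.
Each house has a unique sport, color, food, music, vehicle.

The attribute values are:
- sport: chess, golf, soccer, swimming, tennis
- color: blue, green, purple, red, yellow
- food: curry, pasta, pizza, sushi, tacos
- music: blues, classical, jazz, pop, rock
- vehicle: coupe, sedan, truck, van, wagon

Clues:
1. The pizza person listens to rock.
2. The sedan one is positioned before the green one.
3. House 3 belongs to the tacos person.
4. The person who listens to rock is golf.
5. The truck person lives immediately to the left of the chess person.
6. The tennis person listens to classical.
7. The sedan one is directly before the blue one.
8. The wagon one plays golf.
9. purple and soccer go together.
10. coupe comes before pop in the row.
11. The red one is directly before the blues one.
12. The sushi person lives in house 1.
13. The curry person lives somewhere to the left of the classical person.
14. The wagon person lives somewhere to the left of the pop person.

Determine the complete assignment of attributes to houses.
Solution:

House | Sport | Color | Food | Music | Vehicle
----------------------------------------------
  1   | swimming | red | sushi | jazz | truck
  2   | chess | yellow | curry | blues | sedan
  3   | tennis | blue | tacos | classical | coupe
  4   | golf | green | pizza | rock | wagon
  5   | soccer | purple | pasta | pop | van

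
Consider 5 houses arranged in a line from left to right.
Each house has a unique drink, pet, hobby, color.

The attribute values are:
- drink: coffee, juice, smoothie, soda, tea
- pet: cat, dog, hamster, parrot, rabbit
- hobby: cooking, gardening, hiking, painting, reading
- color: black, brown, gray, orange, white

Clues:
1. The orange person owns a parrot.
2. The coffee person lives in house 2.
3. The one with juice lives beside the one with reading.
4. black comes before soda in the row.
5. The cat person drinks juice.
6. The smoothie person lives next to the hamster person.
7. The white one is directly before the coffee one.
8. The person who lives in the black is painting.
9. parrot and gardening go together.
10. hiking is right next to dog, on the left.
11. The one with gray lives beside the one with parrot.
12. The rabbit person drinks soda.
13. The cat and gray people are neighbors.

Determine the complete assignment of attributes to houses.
Solution:

House | Drink | Pet | Hobby | Color
-----------------------------------
  1   | juice | cat | hiking | white
  2   | coffee | dog | reading | gray
  3   | smoothie | parrot | gardening | orange
  4   | tea | hamster | painting | black
  5   | soda | rabbit | cooking | brown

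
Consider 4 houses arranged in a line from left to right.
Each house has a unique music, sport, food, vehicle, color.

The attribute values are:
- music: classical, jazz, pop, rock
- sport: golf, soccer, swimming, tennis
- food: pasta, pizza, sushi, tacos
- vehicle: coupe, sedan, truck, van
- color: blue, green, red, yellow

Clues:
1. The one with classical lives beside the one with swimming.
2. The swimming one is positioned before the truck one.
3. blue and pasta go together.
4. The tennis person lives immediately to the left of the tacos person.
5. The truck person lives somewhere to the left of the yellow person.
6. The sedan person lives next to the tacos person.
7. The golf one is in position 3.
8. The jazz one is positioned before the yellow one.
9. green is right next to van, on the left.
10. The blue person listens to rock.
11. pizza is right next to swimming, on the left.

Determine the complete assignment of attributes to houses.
Solution:

House | Music | Sport | Food | Vehicle | Color
----------------------------------------------
  1   | classical | tennis | pizza | sedan | green
  2   | jazz | swimming | tacos | van | red
  3   | rock | golf | pasta | truck | blue
  4   | pop | soccer | sushi | coupe | yellow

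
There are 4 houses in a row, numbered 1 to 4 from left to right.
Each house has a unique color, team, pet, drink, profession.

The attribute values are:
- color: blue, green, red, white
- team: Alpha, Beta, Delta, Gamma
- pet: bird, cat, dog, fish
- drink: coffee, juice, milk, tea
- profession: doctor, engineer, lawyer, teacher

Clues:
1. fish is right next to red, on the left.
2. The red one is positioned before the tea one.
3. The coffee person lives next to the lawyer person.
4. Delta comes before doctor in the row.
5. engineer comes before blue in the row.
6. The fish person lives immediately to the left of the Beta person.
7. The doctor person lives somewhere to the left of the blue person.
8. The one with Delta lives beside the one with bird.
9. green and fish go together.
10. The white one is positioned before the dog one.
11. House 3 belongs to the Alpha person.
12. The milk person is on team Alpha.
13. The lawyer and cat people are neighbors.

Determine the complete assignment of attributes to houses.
Solution:

House | Color | Team | Pet | Drink | Profession
-----------------------------------------------
  1   | green | Delta | fish | coffee | engineer
  2   | red | Beta | bird | juice | lawyer
  3   | white | Alpha | cat | milk | doctor
  4   | blue | Gamma | dog | tea | teacher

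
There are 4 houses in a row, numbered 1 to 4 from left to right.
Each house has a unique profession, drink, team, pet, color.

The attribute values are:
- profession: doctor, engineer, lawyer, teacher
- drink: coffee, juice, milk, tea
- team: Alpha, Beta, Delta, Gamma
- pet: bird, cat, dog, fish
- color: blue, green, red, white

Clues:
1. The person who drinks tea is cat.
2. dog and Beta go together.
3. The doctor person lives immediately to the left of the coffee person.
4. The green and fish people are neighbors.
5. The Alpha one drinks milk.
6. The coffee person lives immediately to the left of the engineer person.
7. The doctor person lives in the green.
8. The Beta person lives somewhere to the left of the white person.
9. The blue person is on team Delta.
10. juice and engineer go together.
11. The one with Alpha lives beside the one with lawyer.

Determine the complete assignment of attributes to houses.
Solution:

House | Profession | Drink | Team | Pet | Color
-----------------------------------------------
  1   | doctor | milk | Alpha | bird | green
  2   | lawyer | coffee | Delta | fish | blue
  3   | engineer | juice | Beta | dog | red
  4   | teacher | tea | Gamma | cat | white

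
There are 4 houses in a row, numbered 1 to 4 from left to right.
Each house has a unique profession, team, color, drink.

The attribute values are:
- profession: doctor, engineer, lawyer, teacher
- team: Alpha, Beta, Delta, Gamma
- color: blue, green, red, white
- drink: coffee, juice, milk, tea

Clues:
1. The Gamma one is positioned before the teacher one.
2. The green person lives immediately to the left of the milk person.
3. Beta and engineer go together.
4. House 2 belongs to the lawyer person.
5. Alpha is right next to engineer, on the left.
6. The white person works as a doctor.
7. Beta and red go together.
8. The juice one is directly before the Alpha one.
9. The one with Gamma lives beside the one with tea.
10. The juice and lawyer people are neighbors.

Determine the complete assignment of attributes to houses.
Solution:

House | Profession | Team | Color | Drink
-----------------------------------------
  1   | doctor | Gamma | white | juice
  2   | lawyer | Alpha | green | tea
  3   | engineer | Beta | red | milk
  4   | teacher | Delta | blue | coffee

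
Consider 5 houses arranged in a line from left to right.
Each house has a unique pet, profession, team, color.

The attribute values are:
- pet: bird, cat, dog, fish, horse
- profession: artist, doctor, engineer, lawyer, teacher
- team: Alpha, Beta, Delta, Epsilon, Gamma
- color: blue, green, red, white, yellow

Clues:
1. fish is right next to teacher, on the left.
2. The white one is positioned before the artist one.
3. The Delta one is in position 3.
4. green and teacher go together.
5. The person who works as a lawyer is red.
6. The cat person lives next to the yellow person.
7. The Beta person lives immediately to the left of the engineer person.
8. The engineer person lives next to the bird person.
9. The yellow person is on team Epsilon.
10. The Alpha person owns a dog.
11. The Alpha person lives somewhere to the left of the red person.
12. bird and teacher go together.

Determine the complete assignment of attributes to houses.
Solution:

House | Pet | Profession | Team | Color
---------------------------------------
  1   | cat | doctor | Beta | white
  2   | fish | engineer | Epsilon | yellow
  3   | bird | teacher | Delta | green
  4   | dog | artist | Alpha | blue
  5   | horse | lawyer | Gamma | red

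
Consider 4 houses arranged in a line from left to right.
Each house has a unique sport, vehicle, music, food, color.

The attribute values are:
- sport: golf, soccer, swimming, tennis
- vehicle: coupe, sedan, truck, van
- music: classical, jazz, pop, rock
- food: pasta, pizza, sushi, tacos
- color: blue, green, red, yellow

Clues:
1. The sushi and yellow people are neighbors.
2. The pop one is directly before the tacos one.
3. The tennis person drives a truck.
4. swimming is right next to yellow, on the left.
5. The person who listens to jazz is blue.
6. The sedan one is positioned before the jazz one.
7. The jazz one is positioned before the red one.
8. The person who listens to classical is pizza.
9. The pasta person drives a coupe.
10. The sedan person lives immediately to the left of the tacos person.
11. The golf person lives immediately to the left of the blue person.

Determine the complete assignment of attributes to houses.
Solution:

House | Sport | Vehicle | Music | Food | Color
----------------------------------------------
  1   | swimming | sedan | pop | sushi | green
  2   | golf | van | rock | tacos | yellow
  3   | soccer | coupe | jazz | pasta | blue
  4   | tennis | truck | classical | pizza | red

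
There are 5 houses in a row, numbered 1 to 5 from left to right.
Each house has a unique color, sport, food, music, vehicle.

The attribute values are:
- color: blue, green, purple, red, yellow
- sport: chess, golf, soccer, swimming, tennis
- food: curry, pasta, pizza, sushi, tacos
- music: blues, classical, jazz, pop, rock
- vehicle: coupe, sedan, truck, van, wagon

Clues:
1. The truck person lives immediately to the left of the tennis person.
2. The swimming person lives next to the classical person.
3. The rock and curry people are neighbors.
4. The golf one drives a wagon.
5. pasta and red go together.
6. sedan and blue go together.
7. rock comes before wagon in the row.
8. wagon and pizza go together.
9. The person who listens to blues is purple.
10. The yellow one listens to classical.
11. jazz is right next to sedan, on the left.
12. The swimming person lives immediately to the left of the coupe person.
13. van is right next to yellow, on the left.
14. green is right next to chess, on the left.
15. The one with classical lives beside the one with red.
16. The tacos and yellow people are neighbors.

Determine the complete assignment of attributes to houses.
Solution:

House | Color | Sport | Food | Music | Vehicle
----------------------------------------------
  1   | green | swimming | tacos | rock | van
  2   | yellow | chess | curry | classical | coupe
  3   | red | soccer | pasta | jazz | truck
  4   | blue | tennis | sushi | pop | sedan
  5   | purple | golf | pizza | blues | wagon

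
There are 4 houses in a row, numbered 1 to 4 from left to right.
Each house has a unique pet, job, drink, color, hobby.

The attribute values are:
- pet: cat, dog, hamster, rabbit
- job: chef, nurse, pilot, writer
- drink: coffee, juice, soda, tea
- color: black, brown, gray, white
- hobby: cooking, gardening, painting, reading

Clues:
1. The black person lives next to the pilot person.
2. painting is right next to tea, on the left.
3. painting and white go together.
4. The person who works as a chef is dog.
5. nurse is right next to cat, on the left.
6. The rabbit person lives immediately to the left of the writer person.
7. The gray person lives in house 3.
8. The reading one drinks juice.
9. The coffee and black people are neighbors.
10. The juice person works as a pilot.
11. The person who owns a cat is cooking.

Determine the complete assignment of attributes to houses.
Solution:

House | Pet | Job | Drink | Color | Hobby
-----------------------------------------
  1   | rabbit | nurse | coffee | white | painting
  2   | cat | writer | tea | black | cooking
  3   | hamster | pilot | juice | gray | reading
  4   | dog | chef | soda | brown | gardening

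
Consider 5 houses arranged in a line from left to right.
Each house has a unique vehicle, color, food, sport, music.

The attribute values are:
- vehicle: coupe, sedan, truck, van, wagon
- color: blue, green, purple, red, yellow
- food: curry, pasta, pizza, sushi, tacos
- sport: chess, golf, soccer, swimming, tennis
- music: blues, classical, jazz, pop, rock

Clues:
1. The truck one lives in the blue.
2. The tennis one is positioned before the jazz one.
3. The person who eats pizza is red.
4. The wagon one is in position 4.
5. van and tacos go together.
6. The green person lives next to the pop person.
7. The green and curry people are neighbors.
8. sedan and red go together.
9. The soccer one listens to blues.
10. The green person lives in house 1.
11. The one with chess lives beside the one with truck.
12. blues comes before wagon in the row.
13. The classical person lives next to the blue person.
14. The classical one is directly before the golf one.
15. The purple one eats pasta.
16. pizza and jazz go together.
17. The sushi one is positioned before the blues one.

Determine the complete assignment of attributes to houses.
Solution:

House | Vehicle | Color | Food | Sport | Music
----------------------------------------------
  1   | coupe | green | sushi | chess | classical
  2   | truck | blue | curry | golf | pop
  3   | van | yellow | tacos | soccer | blues
  4   | wagon | purple | pasta | tennis | rock
  5   | sedan | red | pizza | swimming | jazz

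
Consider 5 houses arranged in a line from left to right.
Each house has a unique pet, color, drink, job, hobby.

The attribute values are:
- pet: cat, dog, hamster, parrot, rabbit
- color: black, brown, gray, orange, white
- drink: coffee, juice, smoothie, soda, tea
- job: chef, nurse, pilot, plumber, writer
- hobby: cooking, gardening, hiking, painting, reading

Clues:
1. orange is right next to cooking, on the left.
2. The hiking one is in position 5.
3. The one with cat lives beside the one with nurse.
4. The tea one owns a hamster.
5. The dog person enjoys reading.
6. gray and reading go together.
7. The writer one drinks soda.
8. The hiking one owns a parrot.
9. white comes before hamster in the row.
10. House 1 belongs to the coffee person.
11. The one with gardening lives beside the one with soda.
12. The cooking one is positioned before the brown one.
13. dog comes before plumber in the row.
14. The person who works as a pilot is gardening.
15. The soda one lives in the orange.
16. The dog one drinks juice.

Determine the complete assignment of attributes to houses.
Solution:

House | Pet | Color | Drink | Job | Hobby
-----------------------------------------
  1   | rabbit | white | coffee | pilot | gardening
  2   | cat | orange | soda | writer | painting
  3   | hamster | black | tea | nurse | cooking
  4   | dog | gray | juice | chef | reading
  5   | parrot | brown | smoothie | plumber | hiking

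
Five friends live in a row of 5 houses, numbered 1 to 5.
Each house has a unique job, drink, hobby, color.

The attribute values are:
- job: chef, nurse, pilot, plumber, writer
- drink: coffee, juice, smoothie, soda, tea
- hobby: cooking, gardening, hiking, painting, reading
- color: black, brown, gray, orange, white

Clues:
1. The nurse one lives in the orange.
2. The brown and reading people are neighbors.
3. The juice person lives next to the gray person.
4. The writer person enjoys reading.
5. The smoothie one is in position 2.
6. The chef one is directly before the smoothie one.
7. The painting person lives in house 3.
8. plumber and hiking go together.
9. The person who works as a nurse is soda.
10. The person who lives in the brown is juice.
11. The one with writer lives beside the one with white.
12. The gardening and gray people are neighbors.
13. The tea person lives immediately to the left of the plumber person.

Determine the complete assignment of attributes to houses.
Solution:

House | Job | Drink | Hobby | Color
-----------------------------------
  1   | chef | juice | gardening | brown
  2   | writer | smoothie | reading | gray
  3   | pilot | tea | painting | white
  4   | plumber | coffee | hiking | black
  5   | nurse | soda | cooking | orange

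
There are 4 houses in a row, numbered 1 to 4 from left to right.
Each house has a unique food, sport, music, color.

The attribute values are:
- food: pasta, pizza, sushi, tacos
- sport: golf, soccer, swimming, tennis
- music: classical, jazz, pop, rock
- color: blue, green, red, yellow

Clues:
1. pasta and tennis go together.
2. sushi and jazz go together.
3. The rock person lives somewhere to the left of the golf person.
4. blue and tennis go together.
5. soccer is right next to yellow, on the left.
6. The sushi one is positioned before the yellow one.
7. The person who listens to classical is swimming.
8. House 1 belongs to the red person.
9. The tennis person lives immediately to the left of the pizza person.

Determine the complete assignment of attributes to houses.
Solution:

House | Food | Sport | Music | Color
------------------------------------
  1   | sushi | soccer | jazz | red
  2   | tacos | swimming | classical | yellow
  3   | pasta | tennis | rock | blue
  4   | pizza | golf | pop | green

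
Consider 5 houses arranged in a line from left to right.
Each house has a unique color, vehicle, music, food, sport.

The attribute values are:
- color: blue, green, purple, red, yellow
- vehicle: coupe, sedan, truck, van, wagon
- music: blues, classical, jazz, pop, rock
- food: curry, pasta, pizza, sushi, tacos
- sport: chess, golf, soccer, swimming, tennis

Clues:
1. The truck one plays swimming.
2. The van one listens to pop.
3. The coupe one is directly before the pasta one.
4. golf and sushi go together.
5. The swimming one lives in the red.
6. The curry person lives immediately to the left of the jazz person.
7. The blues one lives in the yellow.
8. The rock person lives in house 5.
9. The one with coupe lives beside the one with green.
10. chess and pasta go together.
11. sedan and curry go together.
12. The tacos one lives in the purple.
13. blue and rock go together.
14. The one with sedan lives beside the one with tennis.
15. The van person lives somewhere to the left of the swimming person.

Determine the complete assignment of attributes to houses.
Solution:

House | Color | Vehicle | Music | Food | Sport
----------------------------------------------
  1   | yellow | sedan | blues | curry | soccer
  2   | purple | coupe | jazz | tacos | tennis
  3   | green | van | pop | pasta | chess
  4   | red | truck | classical | pizza | swimming
  5   | blue | wagon | rock | sushi | golf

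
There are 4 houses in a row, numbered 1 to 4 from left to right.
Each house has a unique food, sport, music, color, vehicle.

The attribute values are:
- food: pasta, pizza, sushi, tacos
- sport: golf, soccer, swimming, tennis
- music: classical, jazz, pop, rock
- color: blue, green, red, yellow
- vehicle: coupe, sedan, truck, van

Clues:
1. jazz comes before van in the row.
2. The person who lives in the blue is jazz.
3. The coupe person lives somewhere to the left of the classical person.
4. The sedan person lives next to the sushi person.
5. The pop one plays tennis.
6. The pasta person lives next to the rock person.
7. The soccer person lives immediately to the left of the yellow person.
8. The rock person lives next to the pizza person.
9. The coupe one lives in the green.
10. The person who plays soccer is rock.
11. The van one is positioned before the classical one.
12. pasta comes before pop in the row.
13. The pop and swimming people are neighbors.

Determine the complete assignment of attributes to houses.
Solution:

House | Food | Sport | Music | Color | Vehicle
----------------------------------------------
  1   | pasta | golf | jazz | blue | sedan
  2   | sushi | soccer | rock | green | coupe
  3   | pizza | tennis | pop | yellow | van
  4   | tacos | swimming | classical | red | truck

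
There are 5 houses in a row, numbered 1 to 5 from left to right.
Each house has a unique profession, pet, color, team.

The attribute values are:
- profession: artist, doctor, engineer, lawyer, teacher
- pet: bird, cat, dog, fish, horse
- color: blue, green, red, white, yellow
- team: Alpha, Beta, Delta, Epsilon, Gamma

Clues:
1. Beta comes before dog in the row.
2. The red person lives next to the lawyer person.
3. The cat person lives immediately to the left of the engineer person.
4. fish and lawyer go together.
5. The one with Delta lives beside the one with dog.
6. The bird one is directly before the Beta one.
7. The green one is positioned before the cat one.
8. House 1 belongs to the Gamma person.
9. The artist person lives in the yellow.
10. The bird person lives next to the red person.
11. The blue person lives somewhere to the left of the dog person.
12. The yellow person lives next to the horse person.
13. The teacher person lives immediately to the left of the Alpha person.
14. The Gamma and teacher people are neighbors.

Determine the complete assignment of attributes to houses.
Solution:

House | Profession | Pet | Color | Team
---------------------------------------
  1   | artist | bird | yellow | Gamma
  2   | teacher | horse | red | Beta
  3   | lawyer | fish | green | Alpha
  4   | doctor | cat | blue | Delta
  5   | engineer | dog | white | Epsilon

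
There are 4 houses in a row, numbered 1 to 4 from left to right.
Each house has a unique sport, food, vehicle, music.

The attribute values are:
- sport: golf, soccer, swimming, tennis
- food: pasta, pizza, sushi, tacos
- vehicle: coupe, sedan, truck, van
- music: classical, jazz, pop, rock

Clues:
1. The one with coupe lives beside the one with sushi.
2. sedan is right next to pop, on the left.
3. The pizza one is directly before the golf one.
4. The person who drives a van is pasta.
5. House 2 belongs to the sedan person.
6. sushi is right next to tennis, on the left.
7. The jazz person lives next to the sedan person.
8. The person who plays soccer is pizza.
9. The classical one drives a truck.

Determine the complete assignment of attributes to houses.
Solution:

House | Sport | Food | Vehicle | Music
--------------------------------------
  1   | soccer | pizza | coupe | jazz
  2   | golf | sushi | sedan | rock
  3   | tennis | pasta | van | pop
  4   | swimming | tacos | truck | classical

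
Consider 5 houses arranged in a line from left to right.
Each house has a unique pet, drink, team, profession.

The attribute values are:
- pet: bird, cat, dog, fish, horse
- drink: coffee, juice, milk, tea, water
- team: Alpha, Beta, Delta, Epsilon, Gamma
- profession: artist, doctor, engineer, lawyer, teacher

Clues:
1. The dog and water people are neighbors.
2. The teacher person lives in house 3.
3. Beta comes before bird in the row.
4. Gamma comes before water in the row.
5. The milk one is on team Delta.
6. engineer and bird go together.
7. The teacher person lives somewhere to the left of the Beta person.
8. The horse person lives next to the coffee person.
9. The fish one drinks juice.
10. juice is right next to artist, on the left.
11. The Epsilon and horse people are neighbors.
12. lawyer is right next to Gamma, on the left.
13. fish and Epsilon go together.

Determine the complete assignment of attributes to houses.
Solution:

House | Pet | Drink | Team | Profession
---------------------------------------
  1   | fish | juice | Epsilon | lawyer
  2   | horse | tea | Gamma | artist
  3   | dog | coffee | Alpha | teacher
  4   | cat | water | Beta | doctor
  5   | bird | milk | Delta | engineer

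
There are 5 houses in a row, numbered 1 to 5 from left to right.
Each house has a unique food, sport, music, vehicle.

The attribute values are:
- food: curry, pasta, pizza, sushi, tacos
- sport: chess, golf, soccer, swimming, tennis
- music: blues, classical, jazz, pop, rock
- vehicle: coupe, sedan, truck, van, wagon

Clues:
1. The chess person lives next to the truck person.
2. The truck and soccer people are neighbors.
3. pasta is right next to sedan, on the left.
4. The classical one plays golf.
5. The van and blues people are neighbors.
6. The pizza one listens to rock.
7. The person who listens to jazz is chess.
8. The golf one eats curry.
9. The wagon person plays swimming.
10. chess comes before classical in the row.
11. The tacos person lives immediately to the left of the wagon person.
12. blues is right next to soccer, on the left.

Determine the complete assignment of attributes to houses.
Solution:

House | Food | Sport | Music | Vehicle
--------------------------------------
  1   | sushi | chess | jazz | van
  2   | pasta | tennis | blues | truck
  3   | tacos | soccer | pop | sedan
  4   | pizza | swimming | rock | wagon
  5   | curry | golf | classical | coupe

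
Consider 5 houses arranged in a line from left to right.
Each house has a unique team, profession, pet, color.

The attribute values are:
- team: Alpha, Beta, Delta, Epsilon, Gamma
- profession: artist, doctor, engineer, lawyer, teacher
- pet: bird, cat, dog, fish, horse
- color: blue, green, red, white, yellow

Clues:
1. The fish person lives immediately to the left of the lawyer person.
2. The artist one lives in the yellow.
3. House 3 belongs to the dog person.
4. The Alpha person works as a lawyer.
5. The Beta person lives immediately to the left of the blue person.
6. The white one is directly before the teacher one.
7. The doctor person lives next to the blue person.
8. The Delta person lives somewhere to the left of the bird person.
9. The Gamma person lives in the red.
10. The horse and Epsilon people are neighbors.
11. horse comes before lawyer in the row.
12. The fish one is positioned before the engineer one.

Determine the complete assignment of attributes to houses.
Solution:

House | Team | Profession | Pet | Color
---------------------------------------
  1   | Beta | doctor | horse | white
  2   | Epsilon | teacher | fish | blue
  3   | Alpha | lawyer | dog | green
  4   | Delta | artist | cat | yellow
  5   | Gamma | engineer | bird | red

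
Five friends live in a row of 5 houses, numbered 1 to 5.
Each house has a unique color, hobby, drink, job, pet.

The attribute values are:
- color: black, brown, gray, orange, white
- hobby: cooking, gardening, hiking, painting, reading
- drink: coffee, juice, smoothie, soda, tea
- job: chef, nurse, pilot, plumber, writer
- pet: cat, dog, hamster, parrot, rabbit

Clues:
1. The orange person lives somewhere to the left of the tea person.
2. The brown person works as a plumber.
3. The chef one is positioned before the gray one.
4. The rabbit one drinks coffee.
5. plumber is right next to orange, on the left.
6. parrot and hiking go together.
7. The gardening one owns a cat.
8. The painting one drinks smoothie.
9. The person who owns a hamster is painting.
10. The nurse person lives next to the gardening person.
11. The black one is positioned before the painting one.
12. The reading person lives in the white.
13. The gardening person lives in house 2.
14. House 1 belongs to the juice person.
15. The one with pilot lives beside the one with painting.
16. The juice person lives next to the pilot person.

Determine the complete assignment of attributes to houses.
Solution:

House | Color | Hobby | Drink | Job | Pet
-----------------------------------------
  1   | white | reading | juice | nurse | dog
  2   | black | gardening | soda | pilot | cat
  3   | brown | painting | smoothie | plumber | hamster
  4   | orange | cooking | coffee | chef | rabbit
  5   | gray | hiking | tea | writer | parrot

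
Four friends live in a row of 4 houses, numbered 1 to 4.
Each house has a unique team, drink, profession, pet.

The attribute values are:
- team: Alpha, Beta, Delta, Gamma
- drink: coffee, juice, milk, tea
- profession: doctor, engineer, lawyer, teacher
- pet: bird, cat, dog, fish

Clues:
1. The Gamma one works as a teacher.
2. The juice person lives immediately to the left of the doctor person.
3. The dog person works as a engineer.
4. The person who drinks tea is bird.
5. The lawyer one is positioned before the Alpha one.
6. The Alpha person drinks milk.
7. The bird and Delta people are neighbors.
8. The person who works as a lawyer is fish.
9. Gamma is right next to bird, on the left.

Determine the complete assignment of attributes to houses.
Solution:

House | Team | Drink | Profession | Pet
---------------------------------------
  1   | Gamma | juice | teacher | cat
  2   | Beta | tea | doctor | bird
  3   | Delta | coffee | lawyer | fish
  4   | Alpha | milk | engineer | dog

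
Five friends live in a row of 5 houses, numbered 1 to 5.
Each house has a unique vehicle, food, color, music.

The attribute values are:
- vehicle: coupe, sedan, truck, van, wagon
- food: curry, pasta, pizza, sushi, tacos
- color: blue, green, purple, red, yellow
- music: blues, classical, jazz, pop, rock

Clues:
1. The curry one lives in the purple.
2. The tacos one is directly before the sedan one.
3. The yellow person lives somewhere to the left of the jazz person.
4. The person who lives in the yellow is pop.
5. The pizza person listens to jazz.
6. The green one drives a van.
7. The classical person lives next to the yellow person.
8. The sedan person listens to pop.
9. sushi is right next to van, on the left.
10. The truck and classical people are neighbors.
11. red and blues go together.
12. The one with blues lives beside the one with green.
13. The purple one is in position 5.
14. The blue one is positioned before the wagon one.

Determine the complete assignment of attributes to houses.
Solution:

House | Vehicle | Food | Color | Music
--------------------------------------
  1   | truck | sushi | red | blues
  2   | van | tacos | green | classical
  3   | sedan | pasta | yellow | pop
  4   | coupe | pizza | blue | jazz
  5   | wagon | curry | purple | rock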